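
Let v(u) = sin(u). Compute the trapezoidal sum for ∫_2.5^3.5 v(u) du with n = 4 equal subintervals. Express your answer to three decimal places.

Δu = (3.5 − 2.5)/4 = 0.25.
v(2.5) ≈ 0.598, v(2.75) ≈ 0.382, v(3) ≈ 0.141, v(3.25) ≈ -0.108, v(3.5) ≈ -0.351.
T_4 = (Δu/2)·[v(u_0) + 2v(u_1) + 2v(u_2) + 2v(u_3) + v(u_4)].
Sum ≈ 0.135.

0.135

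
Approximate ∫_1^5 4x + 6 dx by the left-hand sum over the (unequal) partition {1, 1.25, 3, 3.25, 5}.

59.5

Subinterval widths: 0.25, 1.75, 0.25, 1.75.
Left endpoints: 1, 1.25, 3, 3.25.
f(1) = 10, f(1.25) = 11, f(3) = 18, f(3.25) = 19.
Sum = Σ Δx_i · f(x_i).
Sum = 59.5.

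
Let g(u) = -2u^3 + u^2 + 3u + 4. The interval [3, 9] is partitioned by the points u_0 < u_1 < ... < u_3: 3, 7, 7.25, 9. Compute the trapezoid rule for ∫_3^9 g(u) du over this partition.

-3226.09375

Subinterval widths: 4, 0.25, 1.75.
g(3) = -32, g(7) = -612, g(7.25) = -683.84375, g(9) = -1346.
On each subinterval the trapezoid contributes (Δu_i/2)·[g(u_{i-1}) + g(u_i)].
Sum = -3226.09375.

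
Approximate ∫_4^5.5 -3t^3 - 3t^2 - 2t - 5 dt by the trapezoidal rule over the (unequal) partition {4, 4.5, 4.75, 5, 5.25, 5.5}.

Subinterval widths: 0.5, 0.25, 0.25, 0.25, 0.25.
f(4) = -253, f(4.5) = -348.125, f(4.75) = -403.703125, f(5) = -465, f(5.25) = -532.296875, f(5.5) = -605.875.
On each subinterval the trapezoid contributes (Δt_i/2)·[f(t_{i-1}) + f(t_i)].
Sum = -619.78125.

-619.78125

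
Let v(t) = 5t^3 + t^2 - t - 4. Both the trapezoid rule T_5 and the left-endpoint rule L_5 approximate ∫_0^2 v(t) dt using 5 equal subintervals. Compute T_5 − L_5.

8.4

T_5 = 13.52.
L_5 = 5.12.
T_5 − L_5 = 8.4.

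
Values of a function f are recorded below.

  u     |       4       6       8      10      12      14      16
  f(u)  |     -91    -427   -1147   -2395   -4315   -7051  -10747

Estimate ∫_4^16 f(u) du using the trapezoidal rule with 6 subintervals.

-41508

Δu = 2.
T_6 = (2/2)·[(-91) + 2·(-427) + 2·(-1147) + 2·(-2395) + 2·(-4315) + 2·(-7051) + (-10747)] = -41508.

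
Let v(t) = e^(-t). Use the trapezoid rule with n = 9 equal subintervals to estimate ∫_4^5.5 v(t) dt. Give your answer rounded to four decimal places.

0.0143

Δt = (5.5 − 4)/9 = 1/6.
v(4) ≈ 0.0183, v(25/6) ≈ 0.0155, v(13/3) ≈ 0.0131, v(4.5) ≈ 0.0111, v(14/3) ≈ 0.0094, v(29/6) ≈ 0.0080, v(5) ≈ 0.0067, v(31/6) ≈ 0.0057, v(16/3) ≈ 0.0048, v(5.5) ≈ 0.0041.
T_9 = (Δt/2)·[v(t_0) + 2v(t_1) + ... + 2v(t_{8}) + v(t_9)].
Sum ≈ 0.0143.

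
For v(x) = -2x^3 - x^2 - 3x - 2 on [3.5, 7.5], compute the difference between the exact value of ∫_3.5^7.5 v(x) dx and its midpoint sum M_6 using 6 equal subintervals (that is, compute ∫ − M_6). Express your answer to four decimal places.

Exact integral: ∫_3.5^7.5 v(x) dx ≈ -1707.333333.
M_6 ≈ -1702.296296.
Error ≈ -1707.333333 − (-1702.296296) ≈ -5.0370.

-5.0370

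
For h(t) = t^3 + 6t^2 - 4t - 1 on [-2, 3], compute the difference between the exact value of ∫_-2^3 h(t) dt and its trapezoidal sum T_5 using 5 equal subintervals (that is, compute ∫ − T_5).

Exact integral: ∫_-2^3 h(t) dt = 71.25.
T_5 = 77.5.
Error = 71.25 − 77.5 = -6.25.

-6.25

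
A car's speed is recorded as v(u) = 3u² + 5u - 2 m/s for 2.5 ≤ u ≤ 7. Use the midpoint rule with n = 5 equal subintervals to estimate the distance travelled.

Δu = (7 − 2.5)/5 = 0.9.
Midpoints: 2.95, 3.85, 4.75, 5.65, 6.55.
v(2.95) = 38.8575, v(3.85) = 61.7175, v(4.75) = 89.4375, v(5.65) = 122.0175, v(6.55) = 159.4575.
Sum = Δu · [v(2.95) + v(3.85) + v(4.75) + v(5.65) + v(6.55)].
Sum = 424.33875.

424.33875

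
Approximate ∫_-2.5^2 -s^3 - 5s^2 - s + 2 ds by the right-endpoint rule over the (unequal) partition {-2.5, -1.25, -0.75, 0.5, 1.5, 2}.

Subinterval widths: 1.25, 0.5, 1.25, 1, 0.5.
Right endpoints: -1.25, -0.75, 0.5, 1.5, 2.
f(-1.25) = -2.609375, f(-0.75) = 0.359375, f(0.5) = 0.125, f(1.5) = -14.125, f(2) = -28.
Sum = Σ Δs_i · f(s_i).
Sum = -31.05078125.

-31.05078125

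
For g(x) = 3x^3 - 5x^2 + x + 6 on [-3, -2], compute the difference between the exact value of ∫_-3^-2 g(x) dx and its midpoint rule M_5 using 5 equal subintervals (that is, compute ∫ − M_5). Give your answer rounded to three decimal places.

-0.092

Exact integral: ∫_-3^-2 g(x) dx ≈ -76.91667.
M_5 = -76.825.
Error ≈ -76.91667 − (-76.825) ≈ -0.092.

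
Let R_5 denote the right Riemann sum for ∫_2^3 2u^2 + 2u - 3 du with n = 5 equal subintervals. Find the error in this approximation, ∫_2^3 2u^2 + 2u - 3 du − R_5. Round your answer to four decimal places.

-1.2133

Exact integral: ∫_2^3 f(u) du ≈ 14.666667.
R_5 = 15.88.
Error ≈ 14.666667 − 15.88 ≈ -1.2133.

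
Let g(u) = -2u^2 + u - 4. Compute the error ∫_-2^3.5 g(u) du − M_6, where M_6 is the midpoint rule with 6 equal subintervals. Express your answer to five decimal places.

-0.77025

Exact integral: ∫_-2^3.5 g(u) du ≈ -51.7916667.
M_6 ≈ -51.0214120.
Error ≈ -51.7916667 − (-51.0214120) ≈ -0.77025.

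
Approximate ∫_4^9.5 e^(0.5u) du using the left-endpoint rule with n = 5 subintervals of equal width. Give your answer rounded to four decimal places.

Δu = (9.5 − 4)/5 = 1.1.
Left endpoints: 4, 5.1, 6.2, 7.3, 8.4.
f(4) ≈ 7.3891, f(5.1) ≈ 12.8071, f(6.2) ≈ 22.1980, f(7.3) ≈ 38.4747, f(8.4) ≈ 66.6863.
Sum = Δu · [f(4) + f(5.1) + f(6.2) + f(7.3) + f(8.4)].
Sum ≈ 162.3106.

162.3106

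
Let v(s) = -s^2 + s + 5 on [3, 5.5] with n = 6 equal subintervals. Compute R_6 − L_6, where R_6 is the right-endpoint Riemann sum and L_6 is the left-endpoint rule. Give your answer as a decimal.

-7.8125

R_6 ≈ -27.311921.
L_6 ≈ -19.499421.
R_6 − L_6 = -7.8125.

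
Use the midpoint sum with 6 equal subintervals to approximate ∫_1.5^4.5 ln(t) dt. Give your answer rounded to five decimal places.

3.16474

Δt = (4.5 − 1.5)/6 = 0.5.
Midpoints: 1.75, 2.25, 2.75, 3.25, 3.75, 4.25.
f(1.75) ≈ 0.55962, f(2.25) ≈ 0.81093, f(2.75) ≈ 1.01160, f(3.25) ≈ 1.17865, f(3.75) ≈ 1.32176, f(4.25) ≈ 1.44692.
Sum = Δt · [f(1.75) + f(2.25) + f(2.75) + ...].
Sum ≈ 3.16474.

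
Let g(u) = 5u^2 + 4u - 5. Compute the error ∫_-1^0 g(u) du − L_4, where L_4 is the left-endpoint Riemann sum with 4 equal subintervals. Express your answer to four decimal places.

Exact integral: ∫_-1^0 g(u) du ≈ -5.333333.
L_4 = -5.15625.
Error ≈ -5.333333 − (-5.15625) ≈ -0.1771.

-0.1771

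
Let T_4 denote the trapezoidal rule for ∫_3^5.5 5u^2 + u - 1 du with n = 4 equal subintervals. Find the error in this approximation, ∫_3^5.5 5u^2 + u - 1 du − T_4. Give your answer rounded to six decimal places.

-0.813802

Exact integral: ∫_3^5.5 f(u) du ≈ 240.41666667.
T_4 = 241.23046875.
Error ≈ 240.41666667 − 241.23046875 ≈ -0.813802.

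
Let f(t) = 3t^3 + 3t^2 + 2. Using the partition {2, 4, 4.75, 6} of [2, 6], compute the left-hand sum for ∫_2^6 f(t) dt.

Subinterval widths: 2, 0.75, 1.25.
Left endpoints: 2, 4, 4.75.
f(2) = 38, f(4) = 242, f(4.75) = 391.203125.
Sum = Σ Δt_i · f(t_i).
Sum = 746.50390625.

746.50390625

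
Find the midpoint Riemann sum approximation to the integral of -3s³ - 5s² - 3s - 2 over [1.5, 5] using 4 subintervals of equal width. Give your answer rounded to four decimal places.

Δs = (5 − 1.5)/4 = 0.875.
Midpoints: 1.9375, 2.8125, 3.6875, 4.5625.
f(1.9375) = -198253/4096, f(2.8125) = -478127/4096, f(3.6875) = -948121/4096, f(4.5625) = -1657627/4096.
Sum = Δs · [f(1.9375) + f(2.8125) + f(3.6875) + f(4.5625)].
Sum ≈ -701.1382.

-701.1382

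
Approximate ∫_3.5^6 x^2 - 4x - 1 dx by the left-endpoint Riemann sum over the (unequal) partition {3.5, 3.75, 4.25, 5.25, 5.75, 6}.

Subinterval widths: 0.25, 0.5, 1, 0.5, 0.25.
Left endpoints: 3.5, 3.75, 4.25, 5.25, 5.75.
f(3.5) = -2.75, f(3.75) = -1.9375, f(4.25) = 0.0625, f(5.25) = 5.5625, f(5.75) = 9.0625.
Sum = Σ Δx_i · f(x_i).
Sum = 3.453125.

3.453125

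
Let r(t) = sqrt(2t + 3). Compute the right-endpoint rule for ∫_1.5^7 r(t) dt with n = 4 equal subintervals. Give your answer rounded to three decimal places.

19.590

Δt = (7 − 1.5)/4 = 1.375.
Right endpoints: 2.875, 4.25, 5.625, 7.
r(2.875) ≈ 2.958, r(4.25) ≈ 3.391, r(5.625) ≈ 3.775, r(7) ≈ 4.123.
Sum = Δt · [r(2.875) + r(4.25) + r(5.625) + r(7)].
Sum ≈ 19.590.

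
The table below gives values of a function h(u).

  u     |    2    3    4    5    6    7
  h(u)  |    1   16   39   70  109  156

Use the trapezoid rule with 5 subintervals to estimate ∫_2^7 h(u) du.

Δu = 1.
T_5 = (1/2)·[1 + 2·16 + 2·39 + 2·70 + 2·109 + 156] = 312.5.

312.5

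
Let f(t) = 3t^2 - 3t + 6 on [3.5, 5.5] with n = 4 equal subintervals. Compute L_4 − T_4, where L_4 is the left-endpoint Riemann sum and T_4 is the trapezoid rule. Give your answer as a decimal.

L_4 = 96.75.
T_4 = 108.75.
L_4 − T_4 = -12.

-12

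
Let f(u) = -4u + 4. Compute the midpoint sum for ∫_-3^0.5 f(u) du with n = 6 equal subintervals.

Δu = (0.5 − (-3))/6 = 7/12.
Midpoints: -65/24, -2.125, -37/24, -23/24, -0.375, 5/24.
f(-65/24) = 89/6, f(-2.125) = 12.5, f(-37/24) = 61/6, f(-23/24) = 47/6, f(-0.375) = 5.5, f(5/24) = 19/6.
Sum = Δu · [f(-65/24) + f(-2.125) + f(-37/24) + ...].
Sum = 31.5.

31.5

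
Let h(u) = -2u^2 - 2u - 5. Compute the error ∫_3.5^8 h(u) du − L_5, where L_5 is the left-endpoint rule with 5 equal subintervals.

-49.41

Exact integral: ∫_3.5^8 h(u) du = -387.
L_5 = -337.59.
Error = -387 − (-337.59) = -49.41.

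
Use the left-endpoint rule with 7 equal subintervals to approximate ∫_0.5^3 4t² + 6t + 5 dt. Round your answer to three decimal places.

Δt = (3 − 0.5)/7 = 5/14.
Left endpoints: 0.5, 6/7, 17/14, 11/7, 27/14, 16/7, 37/14.
f(0.5) = 9, f(6/7) = 641/49, f(17/14) = 891/49, f(11/7) = 1191/49, f(27/14) = 1541/49, f(16/7) = 1941/49, f(37/14) = 2391/49.
Sum = Δt · [f(0.5) + f(6/7) + f(17/14) + ...].
Sum ≈ 65.867.

65.867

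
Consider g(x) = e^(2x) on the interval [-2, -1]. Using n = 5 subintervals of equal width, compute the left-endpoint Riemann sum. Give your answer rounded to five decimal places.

Δx = (-1 − (-2))/5 = 0.2.
Left endpoints: -2, -1.8, -1.6, -1.4, -1.2.
g(-2) ≈ 0.01832, g(-1.8) ≈ 0.02732, g(-1.6) ≈ 0.04076, g(-1.4) ≈ 0.06081, g(-1.2) ≈ 0.09072.
Sum = Δx · [g(-2) + g(-1.8) + g(-1.6) + g(-1.4) + g(-1.2)].
Sum ≈ 0.04759.

0.04759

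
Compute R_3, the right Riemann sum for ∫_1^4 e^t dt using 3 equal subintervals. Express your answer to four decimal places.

82.0727

Δt = (4 − 1)/3 = 1.
Right endpoints: 2, 3, 4.
f(2) ≈ 7.3891, f(3) ≈ 20.0855, f(4) ≈ 54.5982.
Sum = Δt · [f(2) + f(3) + f(4)].
Sum ≈ 82.0727.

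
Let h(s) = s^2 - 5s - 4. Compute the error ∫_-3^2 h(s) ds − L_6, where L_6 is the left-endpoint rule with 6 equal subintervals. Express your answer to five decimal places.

-13.07870

Exact integral: ∫_-3^2 h(s) ds ≈ 4.1666667.
L_6 ≈ 17.2453704.
Error ≈ 4.1666667 − 17.2453704 ≈ -13.07870.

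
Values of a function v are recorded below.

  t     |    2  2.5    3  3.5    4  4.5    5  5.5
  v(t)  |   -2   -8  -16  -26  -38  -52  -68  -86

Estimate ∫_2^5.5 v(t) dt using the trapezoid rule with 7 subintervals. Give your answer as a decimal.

Δt = 0.5.
T_7 = (0.5/2)·[(-2) + 2·(-8) + 2·(-16) + 2·(-26) + 2·(-38) + 2·(-52) + 2·(-68) + (-86)] = -126.

-126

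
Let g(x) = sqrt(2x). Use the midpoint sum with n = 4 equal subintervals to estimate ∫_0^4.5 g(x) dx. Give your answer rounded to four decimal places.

9.0852

Δx = (4.5 − 0)/4 = 1.125.
Midpoints: 0.5625, 1.6875, 2.8125, 3.9375.
g(0.5625) ≈ 1.0607, g(1.6875) ≈ 1.8371, g(2.8125) ≈ 2.3717, g(3.9375) ≈ 2.8062.
Sum = Δx · [g(0.5625) + g(1.6875) + g(2.8125) + g(3.9375)].
Sum ≈ 9.0852.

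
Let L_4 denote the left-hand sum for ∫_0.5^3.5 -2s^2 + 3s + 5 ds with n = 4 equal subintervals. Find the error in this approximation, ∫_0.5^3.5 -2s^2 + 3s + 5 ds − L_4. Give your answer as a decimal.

-5.0625

Exact integral: ∫_0.5^3.5 f(s) ds = 4.5.
L_4 = 9.5625.
Error = 4.5 − 9.5625 = -5.0625.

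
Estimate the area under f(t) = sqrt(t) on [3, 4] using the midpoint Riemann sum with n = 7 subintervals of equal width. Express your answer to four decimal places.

1.8693

Δt = (4 − 3)/7 = 1/7.
Midpoints: 43/14, 45/14, 47/14, 3.5, 51/14, 53/14, 55/14.
f(43/14) ≈ 1.7525, f(45/14) ≈ 1.7928, f(47/14) ≈ 1.8323, f(3.5) ≈ 1.8708, f(51/14) ≈ 1.9086, f(53/14) ≈ 1.9457, f(55/14) ≈ 1.9821.
Sum = Δt · [f(43/14) + f(45/14) + f(47/14) + ...].
Sum ≈ 1.8693.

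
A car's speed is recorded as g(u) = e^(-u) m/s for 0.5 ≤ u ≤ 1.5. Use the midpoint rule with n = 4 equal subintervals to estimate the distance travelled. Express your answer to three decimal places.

0.382

Δu = (1.5 − 0.5)/4 = 0.25.
Midpoints: 0.625, 0.875, 1.125, 1.375.
g(0.625) ≈ 0.535, g(0.875) ≈ 0.417, g(1.125) ≈ 0.325, g(1.375) ≈ 0.253.
Sum = Δu · [g(0.625) + g(0.875) + g(1.125) + g(1.375)].
Sum ≈ 0.382.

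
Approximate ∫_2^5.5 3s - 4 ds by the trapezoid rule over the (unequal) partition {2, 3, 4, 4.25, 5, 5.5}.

25.375

Subinterval widths: 1, 1, 0.25, 0.75, 0.5.
f(2) = 2, f(3) = 5, f(4) = 8, f(4.25) = 8.75, f(5) = 11, f(5.5) = 12.5.
On each subinterval the trapezoid contributes (Δs_i/2)·[f(s_{i-1}) + f(s_i)].
Sum = 25.375.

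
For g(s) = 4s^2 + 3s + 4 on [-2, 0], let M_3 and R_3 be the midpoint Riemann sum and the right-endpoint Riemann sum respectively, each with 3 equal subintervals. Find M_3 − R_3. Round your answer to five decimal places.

M_3 ≈ 12.3703704.
R_3 ≈ 9.9259259.
M_3 − R_3 ≈ 2.44444.

2.44444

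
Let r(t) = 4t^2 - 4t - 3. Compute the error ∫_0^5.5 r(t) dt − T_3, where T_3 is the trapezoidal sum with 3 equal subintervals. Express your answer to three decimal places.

-12.324

Exact integral: ∫_0^5.5 r(t) dt ≈ 144.83333.
T_3 ≈ 157.15741.
Error ≈ 144.83333 − 157.15741 ≈ -12.324.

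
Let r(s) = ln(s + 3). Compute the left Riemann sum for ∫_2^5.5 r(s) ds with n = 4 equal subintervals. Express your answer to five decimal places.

6.40598

Δs = (5.5 − 2)/4 = 0.875.
Left endpoints: 2, 2.875, 3.75, 4.625.
r(2) ≈ 1.60944, r(2.875) ≈ 1.77071, r(3.75) ≈ 1.90954, r(4.625) ≈ 2.03143.
Sum = Δs · [r(2) + r(2.875) + r(3.75) + r(4.625)].
Sum ≈ 6.40598.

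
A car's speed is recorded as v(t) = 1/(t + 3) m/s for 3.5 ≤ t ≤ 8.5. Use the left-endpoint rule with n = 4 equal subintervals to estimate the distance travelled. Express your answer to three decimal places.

0.614

Δt = (8.5 − 3.5)/4 = 1.25.
Left endpoints: 3.5, 4.75, 6, 7.25.
v(3.5) = 2/13, v(4.75) = 4/31, v(6) = 1/9, v(7.25) = 4/41.
Sum = Δt · [v(3.5) + v(4.75) + v(6) + v(7.25)].
Sum ≈ 0.614.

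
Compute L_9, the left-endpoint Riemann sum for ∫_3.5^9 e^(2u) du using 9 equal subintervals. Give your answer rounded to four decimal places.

16755534.3125

Δu = (9 − 3.5)/9 = 11/18.
Left endpoints: 3.5, 37/9, 85/18, 16/3, 107/18, 59/9, 43/6, 70/9, 151/18.
f(3.5) ≈ 1096.6332, f(37/9) ≈ 3722.7660, f(85/18) ≈ 12637.7601, f(16/3) ≈ 42901.6972, f(107/18) ≈ 145639.3864, f(59/9) ≈ 494405.4018, f(43/6) ≈ 1678369.4814, f(70/9) ≈ 5697599.7952, f(151/18) ≈ 19341774.1355.
Sum = Δu · [f(3.5) + f(37/9) + f(85/18) + ...].
Sum ≈ 16755534.3125.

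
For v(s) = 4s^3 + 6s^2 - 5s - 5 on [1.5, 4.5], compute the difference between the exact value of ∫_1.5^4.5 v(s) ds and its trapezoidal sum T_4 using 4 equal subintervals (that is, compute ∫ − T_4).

Exact integral: ∫_1.5^4.5 v(s) ds = 520.5.
T_4 = 532.3125.
Error = 520.5 − 532.3125 = -11.8125.

-11.8125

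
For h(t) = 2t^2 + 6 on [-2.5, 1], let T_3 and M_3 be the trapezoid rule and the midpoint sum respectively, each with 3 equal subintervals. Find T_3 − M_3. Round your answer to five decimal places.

T_3 ≈ 33.6712963.
M_3 ≈ 31.2893519.
T_3 − M_3 ≈ 2.38194.

2.38194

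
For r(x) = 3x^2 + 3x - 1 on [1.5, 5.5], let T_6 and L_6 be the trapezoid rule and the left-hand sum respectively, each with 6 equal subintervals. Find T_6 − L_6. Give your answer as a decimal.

32

T_6 ≈ 201.88889.
L_6 ≈ 169.88889.
T_6 − L_6 = 32.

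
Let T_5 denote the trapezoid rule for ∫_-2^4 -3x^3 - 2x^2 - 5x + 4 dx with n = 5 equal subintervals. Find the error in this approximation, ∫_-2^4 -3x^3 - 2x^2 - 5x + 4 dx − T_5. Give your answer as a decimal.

15.84

Exact integral: ∫_-2^4 f(x) dx = -234.
T_5 = -249.84.
Error = -234 − (-249.84) = 15.84.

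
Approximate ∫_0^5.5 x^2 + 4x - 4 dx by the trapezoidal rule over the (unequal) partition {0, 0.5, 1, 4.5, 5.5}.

Subinterval widths: 0.5, 0.5, 3.5, 1.
f(0) = -4, f(0.5) = -1.75, f(1) = 1, f(4.5) = 34.25, f(5.5) = 48.25.
On each subinterval the trapezoid contributes (Δx_i/2)·[f(x_{i-1}) + f(x_i)].
Sum = 101.3125.

101.3125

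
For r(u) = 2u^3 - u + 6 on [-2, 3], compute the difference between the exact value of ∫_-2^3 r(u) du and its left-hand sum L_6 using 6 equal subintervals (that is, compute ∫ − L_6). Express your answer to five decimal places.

25.34722

Exact integral: ∫_-2^3 r(u) du = 60.
L_6 ≈ 34.6527778.
Error ≈ 60 − 34.6527778 ≈ 25.34722.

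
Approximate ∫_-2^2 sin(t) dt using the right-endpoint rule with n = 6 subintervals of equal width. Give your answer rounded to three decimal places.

0.606

Δt = (2 − (-2))/6 = 2/3.
Right endpoints: -4/3, -2/3, 0, 2/3, 4/3, 2.
f(-4/3) ≈ -0.972, f(-2/3) ≈ -0.618, f(0) ≈ 0.000, f(2/3) ≈ 0.618, f(4/3) ≈ 0.972, f(2) ≈ 0.909.
Sum = Δt · [f(-4/3) + f(-2/3) + f(0) + ...].
Sum ≈ 0.606.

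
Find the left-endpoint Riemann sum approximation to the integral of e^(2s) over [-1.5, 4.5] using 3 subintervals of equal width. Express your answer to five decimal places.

Δs = (4.5 − (-1.5))/3 = 2.
Left endpoints: -1.5, 0.5, 2.5.
f(-1.5) ≈ 0.04979, f(0.5) ≈ 2.71828, f(2.5) ≈ 148.41316.
Sum = Δs · [f(-1.5) + f(0.5) + f(2.5)].
Sum ≈ 302.36246.

302.36246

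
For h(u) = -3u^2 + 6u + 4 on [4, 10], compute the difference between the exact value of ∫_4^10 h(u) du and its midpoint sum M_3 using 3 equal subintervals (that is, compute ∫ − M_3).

Exact integral: ∫_4^10 h(u) du = -660.
M_3 = -654.
Error = -660 − (-654) = -6.

-6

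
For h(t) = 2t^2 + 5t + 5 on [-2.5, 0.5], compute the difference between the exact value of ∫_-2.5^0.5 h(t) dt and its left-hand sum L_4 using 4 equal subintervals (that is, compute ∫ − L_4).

Exact integral: ∫_-2.5^0.5 h(t) dt = 10.5.
L_4 = 9.9375.
Error = 10.5 − 9.9375 = 0.5625.

0.5625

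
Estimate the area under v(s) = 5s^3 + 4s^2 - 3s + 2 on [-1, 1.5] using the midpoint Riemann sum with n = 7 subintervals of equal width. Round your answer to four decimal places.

13.8305

Δs = (1.5 − (-1))/7 = 5/14.
Midpoints: -23/28, -13/28, -3/28, 0.25, 17/28, 27/28, 37/28.
v(-23/28) = 96413/21952, v(-13/28) = 82423/21952, v(-3/28) = 51833/21952, v(0.25) = 1.578125, v(17/28) = 60853/21952, v(27/28) = 160463/21952, v(37/28) = 363473/21952.
Sum = Δs · [v(-23/28) + v(-13/28) + v(-3/28) + ...].
Sum ≈ 13.8305.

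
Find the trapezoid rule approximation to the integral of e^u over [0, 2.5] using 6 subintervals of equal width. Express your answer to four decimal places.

Δu = (2.5 − 0)/6 = 5/12.
f(0) ≈ 1.0000, f(5/12) ≈ 1.5169, f(5/6) ≈ 2.3010, f(1.25) ≈ 3.4903, f(5/3) ≈ 5.2945, f(25/12) ≈ 8.0312, f(2.5) ≈ 12.1825.
T_6 = (Δu/2)·[f(u_0) + 2f(u_1) + ... + 2f(u_{5}) + f(u_6)].
Sum ≈ 11.3438.

11.3438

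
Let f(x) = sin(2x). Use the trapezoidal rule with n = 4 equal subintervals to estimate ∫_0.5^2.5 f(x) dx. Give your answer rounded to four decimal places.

Δx = (2.5 − 0.5)/4 = 0.5.
f(0.5) ≈ 0.8415, f(1) ≈ 0.9093, f(1.5) ≈ 0.1411, f(2) ≈ -0.7568, f(2.5) ≈ -0.9589.
T_4 = (Δx/2)·[f(x_0) + 2f(x_1) + 2f(x_2) + 2f(x_3) + f(x_4)].
Sum ≈ 0.1174.

0.1174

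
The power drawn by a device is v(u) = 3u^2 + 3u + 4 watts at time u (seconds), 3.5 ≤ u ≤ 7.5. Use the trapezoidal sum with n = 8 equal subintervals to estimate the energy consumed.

461.5

Δu = (7.5 − 3.5)/8 = 0.5.
v(3.5) = 51.25, v(4) = 64, v(4.5) = 78.25, v(5) = 94, v(5.5) = 111.25, v(6) = 130, v(6.5) = 150.25, v(7) = 172, v(7.5) = 195.25.
T_8 = (Δu/2)·[v(u_0) + 2v(u_1) + ... + 2v(u_{7}) + v(u_8)].
Sum = 461.5.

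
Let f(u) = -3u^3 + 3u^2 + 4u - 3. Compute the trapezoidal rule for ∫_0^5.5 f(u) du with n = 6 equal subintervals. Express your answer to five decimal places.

-492.67491

Δu = (5.5 − 0)/6 = 11/12.
f(0) = -3, f(11/12) = 505/576, f(11/6) = -293/72, f(2.75) = -31.703125, f(11/3) = -863/9, f(55/12) = -121243/576, f(5.5) = -389.375.
T_6 = (Δu/2)·[f(u_0) + 2f(u_1) + ... + 2f(u_{5}) + f(u_6)].
Sum ≈ -492.67491.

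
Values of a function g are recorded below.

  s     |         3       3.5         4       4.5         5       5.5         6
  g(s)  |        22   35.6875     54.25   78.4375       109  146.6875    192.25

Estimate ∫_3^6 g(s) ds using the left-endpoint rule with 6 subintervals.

223.03125

Δs = 0.5.
Sum = 0.5·[22 + 35.6875 + 54.25 + 78.4375 + 109 + 146.6875] = 223.03125.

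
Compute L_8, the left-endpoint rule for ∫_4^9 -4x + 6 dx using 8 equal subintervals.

-93.75

Δx = (9 − 4)/8 = 0.625.
Left endpoints: 4, 4.625, 5.25, 5.875, 6.5, 7.125, 7.75, 8.375.
f(4) = -10, f(4.625) = -12.5, f(5.25) = -15, f(5.875) = -17.5, f(6.5) = -20, f(7.125) = -22.5, f(7.75) = -25, f(8.375) = -27.5.
Sum = Δx · [f(4) + f(4.625) + f(5.25) + ...].
Sum = -93.75.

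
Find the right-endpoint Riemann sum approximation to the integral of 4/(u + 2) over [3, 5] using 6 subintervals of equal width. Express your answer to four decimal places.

Δu = (5 − 3)/6 = 1/3.
Right endpoints: 10/3, 11/3, 4, 13/3, 14/3, 5.
f(10/3) = 0.75, f(11/3) = 12/17, f(4) = 2/3, f(13/3) = 12/19, f(14/3) = 0.6, f(5) = 4/7.
Sum = Δu · [f(10/3) + f(11/3) + f(4) + ...].
Sum ≈ 1.3085.

1.3085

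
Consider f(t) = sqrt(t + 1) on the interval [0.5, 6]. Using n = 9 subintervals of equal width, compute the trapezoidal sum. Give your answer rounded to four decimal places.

Δt = (6 − 0.5)/9 = 11/18.
f(0.5) ≈ 1.2247, f(10/9) ≈ 1.4530, f(31/18) ≈ 1.6499, f(7/3) ≈ 1.8257, f(53/18) ≈ 1.9861, f(32/9) ≈ 2.1344, f(25/6) ≈ 2.2730, f(43/9) ≈ 2.4037, f(97/18) ≈ 2.5276, f(6) ≈ 2.6458.
T_9 = (Δt/2)·[f(t_0) + 2f(t_1) + ... + 2f(t_{8}) + f(t_9)].
Sum ≈ 11.1153.

11.1153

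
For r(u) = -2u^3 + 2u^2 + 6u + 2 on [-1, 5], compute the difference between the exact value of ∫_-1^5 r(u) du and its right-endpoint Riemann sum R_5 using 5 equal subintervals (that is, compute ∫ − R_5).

115.2

Exact integral: ∫_-1^5 r(u) du = -144.
R_5 = -259.2.
Error = -144 − (-259.2) = 115.2.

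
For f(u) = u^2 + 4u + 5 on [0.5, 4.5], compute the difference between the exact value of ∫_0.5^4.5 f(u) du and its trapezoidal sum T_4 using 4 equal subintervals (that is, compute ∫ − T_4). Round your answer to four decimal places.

Exact integral: ∫_0.5^4.5 f(u) du ≈ 90.333333.
T_4 = 91.
Error ≈ 90.333333 − 91 ≈ -0.6667.

-0.6667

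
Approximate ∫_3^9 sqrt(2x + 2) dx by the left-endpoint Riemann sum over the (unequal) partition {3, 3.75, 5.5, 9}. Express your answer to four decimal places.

20.1346

Subinterval widths: 0.75, 1.75, 3.5.
Left endpoints: 3, 3.75, 5.5.
f(3) ≈ 2.8284, f(3.75) ≈ 3.0822, f(5.5) ≈ 3.6056.
Sum = Σ Δx_i · f(x_i).
Sum ≈ 20.1346.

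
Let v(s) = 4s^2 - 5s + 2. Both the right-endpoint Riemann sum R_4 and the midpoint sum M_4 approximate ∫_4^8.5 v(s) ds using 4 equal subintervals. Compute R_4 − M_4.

119.6015625

R_4 = 719.578125.
M_4 = 599.9765625.
R_4 − M_4 = 119.6015625.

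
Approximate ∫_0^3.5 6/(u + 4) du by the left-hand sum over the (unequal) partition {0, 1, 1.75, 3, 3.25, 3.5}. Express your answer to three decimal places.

Subinterval widths: 1, 0.75, 1.25, 0.25, 0.25.
Left endpoints: 0, 1, 1.75, 3, 3.25.
f(0) = 1.5, f(1) = 1.2, f(1.75) = 24/23, f(3) = 6/7, f(3.25) = 24/29.
Sum = Σ Δu_i · f(u_i).
Sum ≈ 4.126.

4.126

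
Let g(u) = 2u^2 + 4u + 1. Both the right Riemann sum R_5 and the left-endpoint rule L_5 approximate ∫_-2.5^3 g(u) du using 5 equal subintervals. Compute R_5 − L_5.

30.25

R_5 = 56.76.
L_5 = 26.51.
R_5 − L_5 = 30.25.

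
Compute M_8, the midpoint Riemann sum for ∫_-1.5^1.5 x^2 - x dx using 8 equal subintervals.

Δx = (1.5 − (-1.5))/8 = 0.375.
Midpoints: -1.3125, -0.9375, -0.5625, -0.1875, 0.1875, 0.5625, 0.9375, 1.3125.
f(-1.3125) = 3.03515625, f(-0.9375) = 1.81640625, f(-0.5625) = 0.87890625, f(-0.1875) = 0.22265625, f(0.1875) = -0.15234375, f(0.5625) = -0.24609375, f(0.9375) = -0.05859375, f(1.3125) = 0.41015625.
Sum = Δx · [f(-1.3125) + f(-0.9375) + f(-0.5625) + ...].
Sum = 2.21484375.

2.21484375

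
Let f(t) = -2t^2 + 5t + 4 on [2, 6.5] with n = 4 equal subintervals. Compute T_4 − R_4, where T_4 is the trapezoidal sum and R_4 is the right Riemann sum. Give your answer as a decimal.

30.375

T_4 = -66.0234375.
R_4 = -96.3984375.
T_4 − R_4 = 30.375.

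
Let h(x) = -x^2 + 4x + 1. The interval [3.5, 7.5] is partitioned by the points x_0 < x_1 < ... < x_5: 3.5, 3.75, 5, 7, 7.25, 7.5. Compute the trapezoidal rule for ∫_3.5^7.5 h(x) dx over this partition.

Subinterval widths: 0.25, 1.25, 2, 0.25, 0.25.
h(3.5) = 2.75, h(3.75) = 1.9375, h(5) = -4, h(7) = -20, h(7.25) = -22.5625, h(7.5) = -25.25.
On each subinterval the trapezoid contributes (Δx_i/2)·[h(x_{i-1}) + h(x_i)].
Sum = -36.

-36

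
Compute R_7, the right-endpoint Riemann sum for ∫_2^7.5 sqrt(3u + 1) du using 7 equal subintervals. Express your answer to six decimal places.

22.051882

Δu = (7.5 − 2)/7 = 11/14.
Right endpoints: 39/14, 25/7, 61/14, 36/7, 83/14, 47/7, 7.5.
f(39/14) ≈ 3.058945, f(25/7) ≈ 3.422614, f(61/14) ≈ 3.751190, f(36/7) ≈ 4.053217, f(83/14) ≈ 4.334249, f(47/7) ≈ 4.598136, f(7.5) ≈ 4.847680.
Sum = Δu · [f(39/14) + f(25/7) + f(61/14) + ...].
Sum ≈ 22.051882.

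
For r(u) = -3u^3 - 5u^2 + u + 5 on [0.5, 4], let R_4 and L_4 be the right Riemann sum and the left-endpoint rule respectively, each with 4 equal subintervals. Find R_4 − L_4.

-233.515625

R_4 ≈ -401.071289.
L_4 ≈ -167.555664.
R_4 − L_4 = -233.515625.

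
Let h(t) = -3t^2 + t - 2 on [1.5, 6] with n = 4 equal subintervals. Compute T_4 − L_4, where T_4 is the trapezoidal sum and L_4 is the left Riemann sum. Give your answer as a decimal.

-54.421875

T_4 = -207.59765625.
L_4 = -153.17578125.
T_4 − L_4 = -54.421875.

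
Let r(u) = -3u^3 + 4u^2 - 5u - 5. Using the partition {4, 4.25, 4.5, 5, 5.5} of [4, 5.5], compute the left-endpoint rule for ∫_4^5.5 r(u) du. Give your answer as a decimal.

Subinterval widths: 0.25, 0.25, 0.5, 0.5.
Left endpoints: 4, 4.25, 4.5, 5.
r(4) = -153, r(4.25) = -184.296875, r(4.5) = -219.875, r(5) = -305.
Sum = Σ Δu_i · r(u_i).
Sum = -346.76171875.

-346.76171875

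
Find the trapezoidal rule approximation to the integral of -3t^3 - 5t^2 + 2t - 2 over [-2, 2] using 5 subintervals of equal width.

-36.8

Δt = (2 − (-2))/5 = 0.8.
f(-2) = -2, f(-1.2) = -6.416, f(-0.4) = -3.408, f(0.4) = -2.192, f(1.2) = -11.984, f(2) = -42.
T_5 = (Δt/2)·[f(t_0) + 2f(t_1) + ... + 2f(t_{4}) + f(t_5)].
Sum = -36.8.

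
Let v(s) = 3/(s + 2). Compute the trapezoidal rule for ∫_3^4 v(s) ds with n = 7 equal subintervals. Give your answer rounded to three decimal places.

0.547

Δs = (4 − 3)/7 = 1/7.
v(3) = 0.6, v(22/7) = 7/12, v(23/7) = 21/37, v(24/7) = 21/38, v(25/7) = 7/13, v(26/7) = 0.525, v(27/7) = 21/41, v(4) = 0.5.
T_7 = (Δs/2)·[v(s_0) + 2v(s_1) + ... + 2v(s_{6}) + v(s_7)].
Sum ≈ 0.547.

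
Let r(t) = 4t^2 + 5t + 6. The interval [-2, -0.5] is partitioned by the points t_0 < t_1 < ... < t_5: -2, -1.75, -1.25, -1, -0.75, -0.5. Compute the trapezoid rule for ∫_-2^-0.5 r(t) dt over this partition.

10.25

Subinterval widths: 0.25, 0.5, 0.25, 0.25, 0.25.
r(-2) = 12, r(-1.75) = 9.5, r(-1.25) = 6, r(-1) = 5, r(-0.75) = 4.5, r(-0.5) = 4.5.
On each subinterval the trapezoid contributes (Δt_i/2)·[r(t_{i-1}) + r(t_i)].
Sum = 10.25.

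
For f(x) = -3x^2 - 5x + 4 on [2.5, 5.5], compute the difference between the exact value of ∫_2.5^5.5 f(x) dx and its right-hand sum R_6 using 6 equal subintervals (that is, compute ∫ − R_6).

22.125

Exact integral: ∫_2.5^5.5 f(x) dx = -198.75.
R_6 = -220.875.
Error = -198.75 − (-220.875) = 22.125.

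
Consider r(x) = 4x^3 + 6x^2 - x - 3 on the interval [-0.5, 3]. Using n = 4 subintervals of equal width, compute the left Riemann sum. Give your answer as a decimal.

Δx = (3 − (-0.5))/4 = 0.875.
Left endpoints: -0.5, 0.375, 1.25, 2.125.
r(-0.5) = -1.5, r(0.375) = -2.3203125, r(1.25) = 12.9375, r(2.125) = 60.3515625.
Sum = Δx · [r(-0.5) + r(0.375) + r(1.25) + r(2.125)].
Sum = 60.78515625.

60.78515625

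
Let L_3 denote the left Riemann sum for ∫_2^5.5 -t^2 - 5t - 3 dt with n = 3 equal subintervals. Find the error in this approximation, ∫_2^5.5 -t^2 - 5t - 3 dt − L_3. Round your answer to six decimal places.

Exact integral: ∫_2^5.5 f(t) dt ≈ -128.91666667.
L_3 ≈ -104.18981481.
Error ≈ -128.91666667 − (-104.18981481) ≈ -24.726852.

-24.726852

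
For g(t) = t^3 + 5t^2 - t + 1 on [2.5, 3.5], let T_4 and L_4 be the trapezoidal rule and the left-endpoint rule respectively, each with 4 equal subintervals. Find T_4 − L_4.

T_4 = 71.3125.
L_4 = 64.28125.
T_4 − L_4 = 7.03125.

7.03125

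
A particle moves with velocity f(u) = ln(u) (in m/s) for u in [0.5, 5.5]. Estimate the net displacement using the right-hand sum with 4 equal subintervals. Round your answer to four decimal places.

Δu = (5.5 − 0.5)/4 = 1.25.
Right endpoints: 1.75, 3, 4.25, 5.5.
f(1.75) ≈ 0.5596, f(3) ≈ 1.0986, f(4.25) ≈ 1.4469, f(5.5) ≈ 1.7047.
Sum = Δu · [f(1.75) + f(3) + f(4.25) + f(5.5)].
Sum ≈ 6.0124.

6.0124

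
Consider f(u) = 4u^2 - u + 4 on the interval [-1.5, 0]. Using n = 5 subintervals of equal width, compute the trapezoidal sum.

11.715

Δu = (0 − (-1.5))/5 = 0.3.
f(-1.5) = 14.5, f(-1.2) = 10.96, f(-0.9) = 8.14, f(-0.6) = 6.04, f(-0.3) = 4.66, f(0) = 4.
T_5 = (Δu/2)·[f(u_0) + 2f(u_1) + ... + 2f(u_{4}) + f(u_5)].
Sum = 11.715.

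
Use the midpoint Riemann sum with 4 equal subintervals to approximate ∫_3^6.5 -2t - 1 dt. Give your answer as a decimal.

Δt = (6.5 − 3)/4 = 0.875.
Midpoints: 3.4375, 4.3125, 5.1875, 6.0625.
f(3.4375) = -7.875, f(4.3125) = -9.625, f(5.1875) = -11.375, f(6.0625) = -13.125.
Sum = Δt · [f(3.4375) + f(4.3125) + f(5.1875) + f(6.0625)].
Sum = -36.75.

-36.75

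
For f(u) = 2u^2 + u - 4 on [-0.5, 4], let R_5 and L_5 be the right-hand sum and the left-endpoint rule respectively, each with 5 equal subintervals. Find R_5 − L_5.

R_5 = 50.04.
L_5 = 17.64.
R_5 − L_5 = 32.4.

32.4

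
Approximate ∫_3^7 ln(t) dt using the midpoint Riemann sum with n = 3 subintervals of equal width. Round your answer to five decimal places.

6.33940

Δt = (7 − 3)/3 = 4/3.
Midpoints: 11/3, 5, 19/3.
f(11/3) ≈ 1.29928, f(5) ≈ 1.60944, f(19/3) ≈ 1.84583.
Sum = Δt · [f(11/3) + f(5) + f(19/3)].
Sum ≈ 6.33940.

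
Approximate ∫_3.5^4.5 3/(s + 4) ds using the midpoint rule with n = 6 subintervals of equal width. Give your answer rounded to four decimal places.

0.3755

Δs = (4.5 − 3.5)/6 = 1/6.
Midpoints: 43/12, 3.75, 47/12, 49/12, 4.25, 53/12.
f(43/12) = 36/91, f(3.75) = 12/31, f(47/12) = 36/95, f(49/12) = 36/97, f(4.25) = 4/11, f(53/12) = 36/101.
Sum = Δs · [f(43/12) + f(3.75) + f(47/12) + ...].
Sum ≈ 0.3755.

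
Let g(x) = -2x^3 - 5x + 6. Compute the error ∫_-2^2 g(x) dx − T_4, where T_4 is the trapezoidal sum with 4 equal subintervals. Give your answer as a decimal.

Exact integral: ∫_-2^2 g(x) dx = 24.
T_4 = 24.
Error = 24 − 24 = 0.

0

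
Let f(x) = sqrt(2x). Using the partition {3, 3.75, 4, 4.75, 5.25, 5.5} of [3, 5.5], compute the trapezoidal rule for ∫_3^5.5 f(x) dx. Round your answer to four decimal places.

Subinterval widths: 0.75, 0.25, 0.75, 0.5, 0.25.
f(3) ≈ 2.4495, f(3.75) ≈ 2.7386, f(4) ≈ 2.8284, f(4.75) ≈ 3.0822, f(5.25) ≈ 3.2404, f(5.5) ≈ 3.3166.
On each subinterval the trapezoid contributes (Δx_i/2)·[f(x_{i-1}) + f(x_i)].
Sum ≈ 7.2582.

7.2582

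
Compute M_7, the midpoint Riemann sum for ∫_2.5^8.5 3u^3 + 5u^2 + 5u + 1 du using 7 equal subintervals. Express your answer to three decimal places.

Δu = (8.5 − 2.5)/7 = 6/7.
Midpoints: 41/14, 53/14, 65/14, 5.5, 89/14, 101/14, 113/14.
f(41/14) = 367357/2744, f(53/14) = 697945/2744, f(65/14) = 1186069/2744, f(5.5) = 678.875, f(89/14) = 2759341/2744, f(101/14) = 3906697/2744, f(113/14) = 5336005/2744.
Sum = Δu · [f(41/14) + f(53/14) + f(65/14) + ...].
Sum ≈ 5034.230.

5034.230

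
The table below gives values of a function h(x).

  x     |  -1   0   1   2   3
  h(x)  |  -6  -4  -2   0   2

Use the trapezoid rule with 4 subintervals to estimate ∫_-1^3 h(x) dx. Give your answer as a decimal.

-8

Δx = 1.
T_4 = (1/2)·[(-6) + 2·(-4) + 2·(-2) + 2·0 + 2] = -8.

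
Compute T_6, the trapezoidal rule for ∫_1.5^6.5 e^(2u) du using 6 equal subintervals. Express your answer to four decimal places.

Δu = (6.5 − 1.5)/6 = 5/6.
f(1.5) ≈ 20.0855, f(7/3) ≈ 106.3427, f(19/6) ≈ 563.0302, f(4) ≈ 2980.9580, f(29/6) ≈ 15782.6524, f(17/3) ≈ 83561.0961, f(6.5) ≈ 442413.3920.
T_6 = (Δu/2)·[f(u_0) + 2f(u_1) + ... + 2f(u_{5}) + f(u_6)].
Sum ≈ 270175.6818.

270175.6818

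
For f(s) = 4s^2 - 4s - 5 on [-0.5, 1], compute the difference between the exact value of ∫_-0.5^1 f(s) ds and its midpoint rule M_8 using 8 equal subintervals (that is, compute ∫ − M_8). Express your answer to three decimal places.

Exact integral: ∫_-0.5^1 f(s) ds = -7.5.
M_8 ≈ -7.51758.
Error ≈ -7.5 − (-7.51758) ≈ 0.018.

0.018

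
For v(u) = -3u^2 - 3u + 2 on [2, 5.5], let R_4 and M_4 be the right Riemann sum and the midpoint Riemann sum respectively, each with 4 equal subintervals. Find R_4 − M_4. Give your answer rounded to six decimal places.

-41.056641

R_4 = -231.13671875.
M_4 ≈ -190.08007812.
R_4 − M_4 ≈ -41.056641.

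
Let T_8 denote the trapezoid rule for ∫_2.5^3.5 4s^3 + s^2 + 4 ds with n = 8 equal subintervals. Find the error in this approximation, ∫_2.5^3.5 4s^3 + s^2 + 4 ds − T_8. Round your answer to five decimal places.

-0.09635

Exact integral: ∫_2.5^3.5 f(s) ds ≈ 124.0833333.
T_8 = 124.1796875.
Error ≈ 124.0833333 − 124.1796875 ≈ -0.09635.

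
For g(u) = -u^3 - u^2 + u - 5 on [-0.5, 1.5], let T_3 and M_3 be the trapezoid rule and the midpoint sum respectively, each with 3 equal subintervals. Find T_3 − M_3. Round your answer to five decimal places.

-0.55556

T_3 ≈ -11.7870370.
M_3 ≈ -11.2314815.
T_3 − M_3 ≈ -0.55556.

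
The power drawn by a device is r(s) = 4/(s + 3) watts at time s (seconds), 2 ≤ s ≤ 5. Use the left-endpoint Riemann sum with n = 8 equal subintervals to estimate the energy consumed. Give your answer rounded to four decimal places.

1.9374

Δs = (5 − 2)/8 = 0.375.
Left endpoints: 2, 2.375, 2.75, 3.125, 3.5, 3.875, 4.25, 4.625.
r(2) = 0.8, r(2.375) = 32/43, r(2.75) = 16/23, r(3.125) = 32/49, r(3.5) = 8/13, r(3.875) = 32/55, r(4.25) = 16/29, r(4.625) = 32/61.
Sum = Δs · [r(2) + r(2.375) + r(2.75) + ...].
Sum ≈ 1.9374.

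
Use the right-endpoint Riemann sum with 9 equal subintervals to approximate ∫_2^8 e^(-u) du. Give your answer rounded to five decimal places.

Δu = (8 − 2)/9 = 2/3.
Right endpoints: 8/3, 10/3, 4, 14/3, 16/3, 6, 20/3, 22/3, 8.
f(8/3) ≈ 0.06948, f(10/3) ≈ 0.03567, f(4) ≈ 0.01832, f(14/3) ≈ 0.00940, f(16/3) ≈ 0.00483, f(6) ≈ 0.00248, f(20/3) ≈ 0.00127, f(22/3) ≈ 0.00065, f(8) ≈ 0.00034.
Sum = Δu · [f(8/3) + f(10/3) + f(4) + ...].
Sum ≈ 0.09496.

0.09496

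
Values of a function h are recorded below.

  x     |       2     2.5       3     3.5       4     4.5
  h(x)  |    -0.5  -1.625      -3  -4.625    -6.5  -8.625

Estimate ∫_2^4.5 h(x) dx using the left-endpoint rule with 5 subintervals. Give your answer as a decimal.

Δx = 0.5.
Sum = 0.5·[(-0.5) + (-1.625) + (-3) + (-4.625) + (-6.5)] = -8.125.

-8.125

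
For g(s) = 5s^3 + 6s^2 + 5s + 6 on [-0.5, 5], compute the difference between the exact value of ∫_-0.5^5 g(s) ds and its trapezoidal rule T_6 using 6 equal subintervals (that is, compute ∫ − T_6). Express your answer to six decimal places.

-30.617622

Exact integral: ∫_-0.5^5 g(s) ds = 1126.296875.
T_6 ≈ 1156.91449653.
Error ≈ 1126.296875 − 1156.91449653 ≈ -30.617622.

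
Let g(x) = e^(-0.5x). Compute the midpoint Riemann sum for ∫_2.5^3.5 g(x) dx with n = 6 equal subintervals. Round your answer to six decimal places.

0.225396

Δx = (3.5 − 2.5)/6 = 1/6.
Midpoints: 31/12, 2.75, 35/12, 37/12, 3.25, 41/12.
g(31/12) ≈ 0.274812, g(2.75) ≈ 0.252840, g(35/12) ≈ 0.232624, g(37/12) ≈ 0.214024, g(3.25) ≈ 0.196912, g(41/12) ≈ 0.181167.
Sum = Δx · [g(31/12) + g(2.75) + g(35/12) + ...].
Sum ≈ 0.225396.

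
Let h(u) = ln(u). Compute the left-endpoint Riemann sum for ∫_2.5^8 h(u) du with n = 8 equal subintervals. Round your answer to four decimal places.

Δu = (8 − 2.5)/8 = 0.6875.
Left endpoints: 2.5, 3.1875, 3.875, 4.5625, 5.25, 5.9375, 6.625, 7.3125.
h(2.5) ≈ 0.9163, h(3.1875) ≈ 1.1592, h(3.875) ≈ 1.3545, h(4.5625) ≈ 1.5179, h(5.25) ≈ 1.6582, h(5.9375) ≈ 1.7813, h(6.625) ≈ 1.8909, h(7.3125) ≈ 1.9896.
Sum = Δu · [h(2.5) + h(3.1875) + h(3.875) + ...].
Sum ≈ 8.4342.

8.4342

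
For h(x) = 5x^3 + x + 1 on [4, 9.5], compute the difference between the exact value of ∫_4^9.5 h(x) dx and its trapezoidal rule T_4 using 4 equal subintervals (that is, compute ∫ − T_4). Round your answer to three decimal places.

Exact integral: ∫_4^9.5 h(x) dx = 9903.953125.
T_4 ≈ 10079.42676.
Error ≈ 9903.953125 − 10079.42676 ≈ -175.474.

-175.474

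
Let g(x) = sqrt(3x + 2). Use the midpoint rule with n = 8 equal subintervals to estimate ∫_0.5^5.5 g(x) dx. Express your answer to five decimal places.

16.23477

Δx = (5.5 − 0.5)/8 = 0.625.
Midpoints: 0.8125, 1.4375, 2.0625, 2.6875, 3.3125, 3.9375, 4.5625, 5.1875.
g(0.8125) ≈ 2.10654, g(1.4375) ≈ 2.51247, g(2.0625) ≈ 2.86138, g(2.6875) ≈ 3.17214, g(3.3125) ≈ 3.45507, g(3.9375) ≈ 3.71652, g(4.5625) ≈ 3.96074, g(5.1875) ≈ 4.19076.
Sum = Δx · [g(0.8125) + g(1.4375) + g(2.0625) + ...].
Sum ≈ 16.23477.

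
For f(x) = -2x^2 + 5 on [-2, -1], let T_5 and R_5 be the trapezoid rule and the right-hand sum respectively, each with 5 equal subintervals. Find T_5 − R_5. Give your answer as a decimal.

T_5 = 0.32.
R_5 = 0.92.
T_5 − R_5 = -0.6.

-0.6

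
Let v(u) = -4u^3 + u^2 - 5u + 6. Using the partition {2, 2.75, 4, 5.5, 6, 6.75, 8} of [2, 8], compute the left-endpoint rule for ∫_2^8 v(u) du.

Subinterval widths: 0.75, 1.25, 1.5, 0.5, 0.75, 1.25.
Left endpoints: 2, 2.75, 4, 5.5, 6, 6.75.
v(2) = -32, v(2.75) = -83.375, v(4) = -254, v(5.5) = -656.75, v(6) = -852, v(6.75) = -1212.375.
Sum = Σ Δu_i · v(u_i).
Sum = -2992.0625.

-2992.0625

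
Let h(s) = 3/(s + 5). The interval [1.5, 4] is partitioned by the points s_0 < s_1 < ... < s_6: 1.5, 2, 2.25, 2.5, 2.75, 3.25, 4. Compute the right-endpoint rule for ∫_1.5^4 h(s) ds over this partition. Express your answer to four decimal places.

0.9463

Subinterval widths: 0.5, 0.25, 0.25, 0.25, 0.5, 0.75.
Right endpoints: 2, 2.25, 2.5, 2.75, 3.25, 4.
h(2) = 3/7, h(2.25) = 12/29, h(2.5) = 0.4, h(2.75) = 12/31, h(3.25) = 4/11, h(4) = 1/3.
Sum = Σ Δs_i · h(s_i).
Sum ≈ 0.9463.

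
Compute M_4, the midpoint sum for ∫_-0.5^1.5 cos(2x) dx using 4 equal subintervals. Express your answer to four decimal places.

0.5124

Δx = (1.5 − (-0.5))/4 = 0.5.
Midpoints: -0.25, 0.25, 0.75, 1.25.
f(-0.25) ≈ 0.8776, f(0.25) ≈ 0.8776, f(0.75) ≈ 0.0707, f(1.25) ≈ -0.8011.
Sum = Δx · [f(-0.25) + f(0.25) + f(0.75) + f(1.25)].
Sum ≈ 0.5124.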